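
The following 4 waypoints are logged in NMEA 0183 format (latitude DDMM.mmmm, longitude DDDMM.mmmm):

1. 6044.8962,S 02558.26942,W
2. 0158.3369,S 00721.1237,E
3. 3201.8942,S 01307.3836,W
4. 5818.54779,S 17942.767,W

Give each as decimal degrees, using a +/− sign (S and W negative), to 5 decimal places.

Point 1:
  Latitude: split at 2 digits → 60° and 44.8962′; 60 + 44.8962/60 = 60.748270
  hemisphere S, so the sign is −
  Lon: split at 3 digits → 025° and 58.26942′; 25 + 58.26942/60 = 25.971157
  hemisphere W, so the sign is −
Point 2:
  Latitude: degrees = first 2 digits = 1, minutes = 58.3369; 1 + 58.3369/60 = 1.972282
  S ⇒ negate
  λ: degrees = first 3 digits = 7, minutes = 21.1237; 7 + 21.1237/60 = 7.352062
  E → positive
Point 3:
  Latitude: split at 2 digits → 32° and 1.8942′; 32 + 1.8942/60 = 32.031570
  S → negative
  Lon: split at 3 digits → 013° and 7.3836′; 13 + 7.3836/60 = 13.123060
  hemisphere W, so the sign is −
Point 4:
  Latitude: split at 2 digits → 58° and 18.54779′; 58 + 18.54779/60 = 58.309130
  S ⇒ negate
  Longitude: split at 3 digits → 179° and 42.767′; 179 + 42.767/60 = 179.712783
  W ⇒ negate

1. -60.74827, -25.97116
2. -1.97228, 7.35206
3. -32.03157, -13.12306
4. -58.30913, -179.71278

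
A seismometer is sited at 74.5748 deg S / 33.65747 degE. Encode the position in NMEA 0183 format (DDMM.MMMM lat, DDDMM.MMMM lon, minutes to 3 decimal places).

φ: 74° + 0.574800 × 60 = 74° 34.48800′
Lon: 33° + 0.657470 × 60 = 33° 39.44820′

7434.488,S / 03339.448,E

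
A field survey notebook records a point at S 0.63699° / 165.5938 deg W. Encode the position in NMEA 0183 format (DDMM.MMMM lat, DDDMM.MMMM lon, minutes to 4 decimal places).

0038.2194,S / 16535.6280,W

Latitude: fractional part 0.636990 → 38.219400 minutes
Lon: minutes = (165.593800 − 165) × 60 = 35.628000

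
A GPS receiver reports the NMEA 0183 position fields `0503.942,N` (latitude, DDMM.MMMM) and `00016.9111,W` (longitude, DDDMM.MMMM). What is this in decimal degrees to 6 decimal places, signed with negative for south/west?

5.065700, -0.281852

Latitude: split at 2 digits → 05° and 3.942′; 5 + 3.942/60 = 5.0657000
N → positive
Longitude: split at 3 digits → 000° and 16.9111′; 0 + 16.9111/60 = 0.2818517
hemisphere W, so the sign is −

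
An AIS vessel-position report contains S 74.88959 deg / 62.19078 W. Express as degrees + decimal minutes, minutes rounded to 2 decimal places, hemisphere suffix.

74° 53.38′ S, 62° 11.45′ W

Latitude: minutes = (74.889590 − 74) × 60 = 53.3754
λ: minutes = (62.190780 − 62) × 60 = 11.4468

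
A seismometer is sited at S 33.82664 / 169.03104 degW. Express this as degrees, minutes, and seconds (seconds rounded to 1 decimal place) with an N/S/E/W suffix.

33°49′35.9″ S, 169°01′51.7″ W

φ: 0.826640° → 49.59840′; 0.59840 × 60 = 35.904″
Lon: 0.031040° → 1.86240′; 0.86240 × 60 = 51.744″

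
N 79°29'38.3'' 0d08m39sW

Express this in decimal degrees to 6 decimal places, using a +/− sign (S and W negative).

Latitude: 29′ + 38.3″ = 29.63833′; 79 + 29.63833/60 = 79.4939722
N → positive
λ: 0° + 8/60 + 39/3600 = 0 + 0.133333 + 0.010833 = 0.1441667
hemisphere W, so the sign is −

79.493972, -0.144167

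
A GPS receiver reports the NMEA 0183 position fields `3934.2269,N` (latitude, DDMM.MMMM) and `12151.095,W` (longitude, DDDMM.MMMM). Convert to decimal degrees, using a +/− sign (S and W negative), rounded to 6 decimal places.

39.570448, -121.851583

φ: split at 2 digits → 39° and 34.2269′; 39 + 34.2269/60 = 39.5704483
N ⇒ keep positive
Longitude: degrees = first 3 digits = 121, minutes = 51.095; 121 + 51.095/60 = 121.8515833
W ⇒ negate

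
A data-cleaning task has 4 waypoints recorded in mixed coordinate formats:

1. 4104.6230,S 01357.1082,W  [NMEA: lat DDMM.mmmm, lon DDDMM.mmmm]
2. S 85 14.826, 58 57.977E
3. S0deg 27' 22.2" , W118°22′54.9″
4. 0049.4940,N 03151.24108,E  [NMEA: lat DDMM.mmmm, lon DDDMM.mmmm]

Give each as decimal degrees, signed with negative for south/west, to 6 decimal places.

Point 1:
  Latitude: degrees = first 2 digits = 41, minutes = 4.623; 41 + 4.623/60 = 41.0770500
  S → negative
  Lon: split at 3 digits → 013° and 57.1082′; 13 + 57.1082/60 = 13.9518033
  hemisphere W, so the sign is −
Point 2:
  φ: 14.826′ = 0.247100°; total 85.2471000
  S ⇒ negate
  Longitude: 58 + 57.977/60 = 58.9662833
  E ⇒ keep positive
Point 3:
  φ: 27′ + 22.2″ = 27.37000′; 0 + 27.37000/60 = 0.4561667
  S ⇒ negate
  Longitude: 118° + 22/60 + 54.9/3600 = 118 + 0.366667 + 0.015250 = 118.3819167
  W ⇒ negate
Point 4:
  Lat: degrees = first 2 digits = 0, minutes = 49.494; 0 + 49.494/60 = 0.8249000
  N → positive
  Longitude: degrees = first 3 digits = 31, minutes = 51.24108; 31 + 51.24108/60 = 31.8540180
  E → positive

1. -41.077050, -13.951803
2. -85.247100, 58.966283
3. -0.456167, -118.381917
4. 0.824900, 31.854018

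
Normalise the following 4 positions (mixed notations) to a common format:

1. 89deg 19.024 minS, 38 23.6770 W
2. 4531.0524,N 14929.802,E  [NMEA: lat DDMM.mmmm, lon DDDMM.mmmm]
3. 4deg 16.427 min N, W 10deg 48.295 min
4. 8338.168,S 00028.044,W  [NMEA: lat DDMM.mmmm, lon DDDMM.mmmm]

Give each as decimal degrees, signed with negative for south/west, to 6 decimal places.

1. -89.317067, -38.394617
2. 45.517540, 149.496700
3. 4.273783, -10.804917
4. -83.636133, -0.467400

Point 1:
  Lat: 19.024′ = 0.317067°; total 89.3170667
  S ⇒ negate
  Lon: 23.677′ = 0.394617°; total 38.3946167
  W ⇒ negate
Point 2:
  Lat: split at 2 digits → 45° and 31.0524′; 45 + 31.0524/60 = 45.5175400
  N → positive
  Longitude: split at 3 digits → 149° and 29.802′; 149 + 29.802/60 = 149.4967000
  E → positive
Point 3:
  Lat: 4 + 16.427/60 = 4.2737833
  N ⇒ keep positive
  λ: 10 + 48.295/60 = 10.8049167
  W ⇒ negate
Point 4:
  Latitude: split at 2 digits → 83° and 38.168′; 83 + 38.168/60 = 83.6361333
  hemisphere S, so the sign is −
  Lon: degrees = first 3 digits = 0, minutes = 28.044; 0 + 28.044/60 = 0.4674000
  hemisphere W, so the sign is −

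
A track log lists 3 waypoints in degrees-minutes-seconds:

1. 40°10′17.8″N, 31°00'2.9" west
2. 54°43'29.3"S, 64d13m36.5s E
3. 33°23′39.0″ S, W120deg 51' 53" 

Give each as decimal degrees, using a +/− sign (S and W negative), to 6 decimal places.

1. 40.171611, -31.000806
2. -54.724806, 64.226806
3. -33.394167, -120.864722

Point 1:
  Lat: 40 + 10/60 + 17.8/3600 = 40.1716111
  N → positive
  Longitude: 31 + 0/60 + 2.9/3600 = 31.0008056
  hemisphere W, so the sign is −
Point 2:
  Lat: 43′ + 29.3″ = 43.48833′; 54 + 43.48833/60 = 54.7248056
  S → negative
  Lon: 13′ + 36.5″ = 13.60833′; 64 + 13.60833/60 = 64.2268056
  E → positive
Point 3:
  Lat: 33° + 23/60 + 39/3600 = 33 + 0.383333 + 0.010833 = 33.3941667
  S → negative
  λ: 120° + 51/60 + 53/3600 = 120 + 0.850000 + 0.014722 = 120.8647222
  W ⇒ negate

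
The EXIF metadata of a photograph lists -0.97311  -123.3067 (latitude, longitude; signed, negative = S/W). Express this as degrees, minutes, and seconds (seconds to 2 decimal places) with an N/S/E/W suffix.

Latitude is negative → S; |value| = 0.973110
Lat: 0.973110° → 58.38660′; 0.38660 × 60 = 23.1960″
Longitude is negative → W; |value| = 123.306700
λ: 0.306700 × 60 = 18.40200′ → 18′, remainder × 60 = 24.1200″

0°58′23.20″ S, 123°18′24.12″ W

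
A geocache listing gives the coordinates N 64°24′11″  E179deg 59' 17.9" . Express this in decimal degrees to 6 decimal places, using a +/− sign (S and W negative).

64.403056, 179.988306

φ: 64° + 24/60 + 11/3600 = 64 + 0.400000 + 0.003056 = 64.4030556
N ⇒ keep positive
Longitude: 59′ + 17.9″ = 59.29833′; 179 + 59.29833/60 = 179.9883056
E ⇒ keep positive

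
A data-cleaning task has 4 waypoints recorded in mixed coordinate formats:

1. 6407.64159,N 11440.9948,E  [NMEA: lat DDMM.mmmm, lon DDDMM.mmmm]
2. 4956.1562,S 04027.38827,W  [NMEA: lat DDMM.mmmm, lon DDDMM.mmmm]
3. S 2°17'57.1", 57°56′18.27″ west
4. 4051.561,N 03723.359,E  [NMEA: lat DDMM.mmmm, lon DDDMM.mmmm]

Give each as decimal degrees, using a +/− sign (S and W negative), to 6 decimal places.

Point 1:
  Latitude: degrees = first 2 digits = 64, minutes = 7.64159; 64 + 7.64159/60 = 64.1273598
  N ⇒ keep positive
  Lon: degrees = first 3 digits = 114, minutes = 40.9948; 114 + 40.9948/60 = 114.6832467
  E ⇒ keep positive
Point 2:
  Latitude: split at 2 digits → 49° and 56.1562′; 49 + 56.1562/60 = 49.9359367
  hemisphere S, so the sign is −
  Lon: split at 3 digits → 040° and 27.38827′; 40 + 27.38827/60 = 40.4564712
  W ⇒ negate
Point 3:
  Lat: 17′ + 57.1″ = 17.95167′; 2 + 17.95167/60 = 2.2991944
  S → negative
  Longitude: 56′ + 18.27″ = 56.30450′; 57 + 56.30450/60 = 57.9384083
  W → negative
Point 4:
  φ: degrees = first 2 digits = 40, minutes = 51.561; 40 + 51.561/60 = 40.8593500
  N ⇒ keep positive
  λ: degrees = first 3 digits = 37, minutes = 23.359; 37 + 23.359/60 = 37.3893167
  E ⇒ keep positive

1. 64.127360, 114.683247
2. -49.935937, -40.456471
3. -2.299194, -57.938408
4. 40.859350, 37.389317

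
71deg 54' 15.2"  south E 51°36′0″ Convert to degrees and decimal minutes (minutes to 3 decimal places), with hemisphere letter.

71° 54.253′ S, 51° 36.000′ E

Latitude: seconds/60 = 0.25333; minutes = 54 + 0.25333 = 54.25333
Longitude: seconds/60 = 0.00000; minutes = 36 + 0.00000 = 36.00000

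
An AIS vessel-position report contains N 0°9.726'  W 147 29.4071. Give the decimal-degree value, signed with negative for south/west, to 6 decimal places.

Lat: 0 + 9.726/60 = 0.1621000
N ⇒ keep positive
λ: 147 + 29.4071/60 = 147.4901183
W ⇒ negate

0.162100, -147.490118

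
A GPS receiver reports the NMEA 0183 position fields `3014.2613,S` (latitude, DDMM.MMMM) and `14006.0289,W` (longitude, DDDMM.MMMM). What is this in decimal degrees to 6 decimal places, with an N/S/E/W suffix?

30.237688° S, 140.100482° W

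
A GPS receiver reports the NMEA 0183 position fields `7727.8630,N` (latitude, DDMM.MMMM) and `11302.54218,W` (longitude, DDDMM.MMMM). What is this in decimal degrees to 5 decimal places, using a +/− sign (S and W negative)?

φ: degrees = first 2 digits = 77, minutes = 27.863; 77 + 27.863/60 = 77.464383
N ⇒ keep positive
λ: split at 3 digits → 113° and 2.54218′; 113 + 2.54218/60 = 113.042370
hemisphere W, so the sign is −

77.46438, -113.04237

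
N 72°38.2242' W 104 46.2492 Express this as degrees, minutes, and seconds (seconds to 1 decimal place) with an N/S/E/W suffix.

Lat: fractional minutes 0.22420 × 60 = 13.452″
Longitude: fractional minutes 0.24920 × 60 = 14.952″

72°38′13.5″ N, 104°46′15.0″ W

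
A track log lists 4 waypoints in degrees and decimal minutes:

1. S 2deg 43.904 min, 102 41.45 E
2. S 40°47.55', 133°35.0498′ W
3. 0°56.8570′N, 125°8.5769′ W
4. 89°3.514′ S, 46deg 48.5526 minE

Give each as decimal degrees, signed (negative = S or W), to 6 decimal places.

Point 1:
  Latitude: 43.904′ = 0.731733°; total 2.7317333
  hemisphere S, so the sign is −
  λ: 102 + 41.45/60 = 102.6908333
  E ⇒ keep positive
Point 2:
  Latitude: 47.55′ = 0.792500°; total 40.7925000
  S → negative
  Longitude: 133 + 35.0498/60 = 133.5841633
  hemisphere W, so the sign is −
Point 3:
  φ: 56.857′ = 0.947617°; total 0.9476167
  N → positive
  λ: 125 + 8.5769/60 = 125.1429483
  W → negative
Point 4:
  φ: 89 + 3.514/60 = 89.0585667
  hemisphere S, so the sign is −
  λ: 46 + 48.5526/60 = 46.8092100
  E → positive

1. -2.731733, 102.690833
2. -40.792500, -133.584163
3. 0.947617, -125.142948
4. -89.058567, 46.809210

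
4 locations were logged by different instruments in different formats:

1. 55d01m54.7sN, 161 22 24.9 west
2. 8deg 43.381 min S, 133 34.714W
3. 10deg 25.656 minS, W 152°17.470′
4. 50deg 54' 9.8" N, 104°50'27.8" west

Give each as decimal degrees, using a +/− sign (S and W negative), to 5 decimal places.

Point 1:
  φ: 1′ + 54.7″ = 1.91167′; 55 + 1.91167/60 = 55.031861
  N ⇒ keep positive
  Longitude: 22′ + 24.9″ = 22.41500′; 161 + 22.41500/60 = 161.373583
  hemisphere W, so the sign is −
Point 2:
  Lat: 43.381′ = 0.723017°; total 8.723017
  hemisphere S, so the sign is −
  Lon: 34.714′ = 0.578567°; total 133.578567
  hemisphere W, so the sign is −
Point 3:
  Latitude: 25.656′ = 0.427600°; total 10.427600
  hemisphere S, so the sign is −
  Lon: 17.47′ = 0.291167°; total 152.291167
  hemisphere W, so the sign is −
Point 4:
  Latitude: 50 + 54/60 + 9.8/3600 = 50.902722
  N ⇒ keep positive
  Lon: 50′ + 27.8″ = 50.46333′; 104 + 50.46333/60 = 104.841056
  hemisphere W, so the sign is −

1. 55.03186, -161.37358
2. -8.72302, -133.57857
3. -10.42760, -152.29117
4. 50.90272, -104.84106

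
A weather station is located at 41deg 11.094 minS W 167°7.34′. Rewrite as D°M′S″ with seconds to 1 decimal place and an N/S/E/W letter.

Lat: fractional minutes 0.09400 × 60 = 5.640″
λ: fractional minutes 0.34000 × 60 = 20.400″

41°11′5.6″ S, 167°07′20.4″ W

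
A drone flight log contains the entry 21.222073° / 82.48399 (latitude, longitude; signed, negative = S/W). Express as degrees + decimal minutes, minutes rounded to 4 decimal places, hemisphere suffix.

φ: minutes = (21.222073 − 21) × 60 = 13.324380
Lon: fractional part 0.483990 → 29.039400 minutes

21° 13.3244′ N, 82° 29.0394′ E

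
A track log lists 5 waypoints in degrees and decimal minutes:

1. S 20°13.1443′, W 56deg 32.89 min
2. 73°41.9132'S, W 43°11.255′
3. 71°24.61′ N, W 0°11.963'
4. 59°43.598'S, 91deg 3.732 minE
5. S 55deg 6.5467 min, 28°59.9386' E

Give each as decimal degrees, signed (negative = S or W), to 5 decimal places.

1. -20.21907, -56.54817
2. -73.69855, -43.18758
3. 71.41017, -0.19938
4. -59.72663, 91.06220
5. -55.10911, 28.99898

Point 1:
  Lat: 20 + 13.1443/60 = 20.219072
  hemisphere S, so the sign is −
  Lon: 56 + 32.89/60 = 56.548167
  W ⇒ negate
Point 2:
  Lat: 41.9132′ = 0.698553°; total 73.698553
  S → negative
  λ: 43 + 11.255/60 = 43.187583
  hemisphere W, so the sign is −
Point 3:
  φ: 24.61′ = 0.410167°; total 71.410167
  N ⇒ keep positive
  λ: 0 + 11.963/60 = 0.199383
  W ⇒ negate
Point 4:
  φ: 59 + 43.598/60 = 59.726633
  S → negative
  Lon: 3.732′ = 0.062200°; total 91.062200
  E → positive
Point 5:
  Latitude: 6.5467′ = 0.109112°; total 55.109112
  S → negative
  λ: 59.9386′ = 0.998977°; total 28.998977
  E ⇒ keep positive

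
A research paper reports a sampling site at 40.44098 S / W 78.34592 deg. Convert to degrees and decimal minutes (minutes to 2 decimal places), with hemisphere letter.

40° 26.46′ S, 78° 20.76′ W

Latitude: minutes = (40.440980 − 40) × 60 = 26.4588
Longitude: minutes = (78.345920 − 78) × 60 = 20.7552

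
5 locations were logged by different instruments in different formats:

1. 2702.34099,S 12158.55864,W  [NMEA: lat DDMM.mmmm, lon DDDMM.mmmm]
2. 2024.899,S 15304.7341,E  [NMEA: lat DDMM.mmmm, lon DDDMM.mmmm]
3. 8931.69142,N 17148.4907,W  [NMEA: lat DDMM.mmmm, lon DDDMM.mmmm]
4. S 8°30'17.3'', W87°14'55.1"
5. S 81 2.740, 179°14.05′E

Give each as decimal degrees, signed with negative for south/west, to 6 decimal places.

1. -27.039017, -121.975977
2. -20.414983, 153.078902
3. 89.528190, -171.808178
4. -8.504806, -87.248639
5. -81.045667, 179.234167

Point 1:
  Lat: split at 2 digits → 27° and 2.34099′; 27 + 2.34099/60 = 27.0390165
  S → negative
  Lon: degrees = first 3 digits = 121, minutes = 58.55864; 121 + 58.55864/60 = 121.9759773
  W → negative
Point 2:
  φ: degrees = first 2 digits = 20, minutes = 24.899; 20 + 24.899/60 = 20.4149833
  hemisphere S, so the sign is −
  Lon: degrees = first 3 digits = 153, minutes = 4.7341; 153 + 4.7341/60 = 153.0789017
  E ⇒ keep positive
Point 3:
  Latitude: degrees = first 2 digits = 89, minutes = 31.69142; 89 + 31.69142/60 = 89.5281903
  N → positive
  Lon: degrees = first 3 digits = 171, minutes = 48.4907; 171 + 48.4907/60 = 171.8081783
  W → negative
Point 4:
  Latitude: 8 + 30/60 + 17.3/3600 = 8.5048056
  hemisphere S, so the sign is −
  Lon: 87 + 14/60 + 55.1/3600 = 87.2486389
  hemisphere W, so the sign is −
Point 5:
  φ: 2.74′ = 0.045667°; total 81.0456667
  S → negative
  λ: 14.05′ = 0.234167°; total 179.2341667
  E ⇒ keep positive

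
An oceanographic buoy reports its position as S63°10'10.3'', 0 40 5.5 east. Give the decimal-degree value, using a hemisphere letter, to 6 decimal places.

φ: 63 + 10/60 + 10.3/3600 = 63.1695278
λ: 0 + 40/60 + 5.5/3600 = 0.6681944

63.169528° S, 0.668194° E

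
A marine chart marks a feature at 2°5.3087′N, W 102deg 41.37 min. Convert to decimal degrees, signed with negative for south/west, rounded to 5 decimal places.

φ: 5.3087′ = 0.088478°; total 2.088478
N → positive
Longitude: 102 + 41.37/60 = 102.689500
W → negative

2.08848, -102.68950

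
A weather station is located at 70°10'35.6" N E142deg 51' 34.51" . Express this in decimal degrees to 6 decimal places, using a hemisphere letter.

φ: 70° + 10/60 + 35.6/3600 = 70 + 0.166667 + 0.009889 = 70.1765556
Lon: 142 + 51/60 + 34.51/3600 = 142.8595861

70.176556° N, 142.859586° E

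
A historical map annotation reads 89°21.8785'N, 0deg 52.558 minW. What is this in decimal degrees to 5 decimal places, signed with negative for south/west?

Latitude: 89 + 21.8785/60 = 89.364642
N → positive
Lon: 0 + 52.558/60 = 0.875967
W → negative

89.36464, -0.87597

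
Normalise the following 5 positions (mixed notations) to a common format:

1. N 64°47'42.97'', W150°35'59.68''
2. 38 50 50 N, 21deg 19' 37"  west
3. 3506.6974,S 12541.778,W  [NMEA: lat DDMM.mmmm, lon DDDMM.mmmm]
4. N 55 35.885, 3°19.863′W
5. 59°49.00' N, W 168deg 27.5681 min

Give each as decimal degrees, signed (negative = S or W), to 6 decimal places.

1. 64.795269, -150.599911
2. 38.847222, -21.326944
3. -35.111623, -125.696300
4. 55.598083, -3.331050
5. 59.816667, -168.459468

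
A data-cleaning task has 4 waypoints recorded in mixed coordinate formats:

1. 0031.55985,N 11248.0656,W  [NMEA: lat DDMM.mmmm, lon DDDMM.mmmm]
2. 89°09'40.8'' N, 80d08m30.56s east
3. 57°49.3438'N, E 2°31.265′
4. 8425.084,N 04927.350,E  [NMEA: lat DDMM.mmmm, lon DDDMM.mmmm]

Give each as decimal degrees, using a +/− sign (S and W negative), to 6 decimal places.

1. 0.525998, -112.801093
2. 89.161333, 80.141822
3. 57.822397, 2.521083
4. 84.418067, 49.455833

Point 1:
  Latitude: split at 2 digits → 00° and 31.55985′; 0 + 31.55985/60 = 0.5259975
  N ⇒ keep positive
  Lon: degrees = first 3 digits = 112, minutes = 48.0656; 112 + 48.0656/60 = 112.8010933
  hemisphere W, so the sign is −
Point 2:
  Latitude: 89 + 9/60 + 40.8/3600 = 89.1613333
  N → positive
  Lon: 8′ + 30.56″ = 8.50933′; 80 + 8.50933/60 = 80.1418222
  E ⇒ keep positive
Point 3:
  Lat: 49.3438′ = 0.822397°; total 57.8223967
  N → positive
  λ: 2 + 31.265/60 = 2.5210833
  E ⇒ keep positive
Point 4:
  Latitude: split at 2 digits → 84° and 25.084′; 84 + 25.084/60 = 84.4180667
  N → positive
  Lon: split at 3 digits → 049° and 27.35′; 49 + 27.35/60 = 49.4558333
  E ⇒ keep positive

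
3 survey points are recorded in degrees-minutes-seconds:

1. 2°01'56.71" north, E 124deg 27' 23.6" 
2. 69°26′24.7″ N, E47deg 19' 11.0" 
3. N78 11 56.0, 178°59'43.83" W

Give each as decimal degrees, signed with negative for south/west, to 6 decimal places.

Point 1:
  Lat: 1′ + 56.71″ = 1.94517′; 2 + 1.94517/60 = 2.0324194
  N → positive
  Lon: 124° + 27/60 + 23.6/3600 = 124 + 0.450000 + 0.006556 = 124.4565556
  E ⇒ keep positive
Point 2:
  Lat: 69° + 26/60 + 24.7/3600 = 69 + 0.433333 + 0.006861 = 69.4401944
  N ⇒ keep positive
  Longitude: 47° + 19/60 + 11/3600 = 47 + 0.316667 + 0.003056 = 47.3197222
  E ⇒ keep positive
Point 3:
  φ: 11′ + 56″ = 11.93333′; 78 + 11.93333/60 = 78.1988889
  N ⇒ keep positive
  Longitude: 59′ + 43.83″ = 59.73050′; 178 + 59.73050/60 = 178.9955083
  hemisphere W, so the sign is −

1. 2.032419, 124.456556
2. 69.440194, 47.319722
3. 78.198889, -178.995508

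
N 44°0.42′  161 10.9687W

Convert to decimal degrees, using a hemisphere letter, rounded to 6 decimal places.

Latitude: 0.42′ = 0.007000°; total 44.0070000
λ: 161 + 10.9687/60 = 161.1828117

44.007000° N, 161.182812° W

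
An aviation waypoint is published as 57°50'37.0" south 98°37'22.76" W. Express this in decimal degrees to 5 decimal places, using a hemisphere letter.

57.84361° S, 98.62299° W

Lat: 50′ + 37″ = 50.61667′; 57 + 50.61667/60 = 57.843611
Longitude: 98 + 37/60 + 22.76/3600 = 98.622989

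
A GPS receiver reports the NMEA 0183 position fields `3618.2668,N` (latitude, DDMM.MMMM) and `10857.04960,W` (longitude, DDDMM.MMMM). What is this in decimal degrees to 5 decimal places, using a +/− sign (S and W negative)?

36.30445, -108.95083

Latitude: degrees = first 2 digits = 36, minutes = 18.2668; 36 + 18.2668/60 = 36.304447
N → positive
λ: degrees = first 3 digits = 108, minutes = 57.0496; 108 + 57.0496/60 = 108.950827
W → negative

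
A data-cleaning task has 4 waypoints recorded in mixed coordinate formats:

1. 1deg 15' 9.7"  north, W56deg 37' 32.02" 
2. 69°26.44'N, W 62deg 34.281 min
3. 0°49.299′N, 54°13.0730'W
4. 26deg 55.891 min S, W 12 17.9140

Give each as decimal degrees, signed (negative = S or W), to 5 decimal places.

1. 1.25269, -56.62556
2. 69.44067, -62.57135
3. 0.82165, -54.21788
4. -26.93152, -12.29857

Point 1:
  φ: 1° + 15/60 + 9.7/3600 = 1 + 0.250000 + 0.002694 = 1.252694
  N → positive
  Longitude: 37′ + 32.02″ = 37.53367′; 56 + 37.53367/60 = 56.625561
  W ⇒ negate
Point 2:
  Latitude: 26.44′ = 0.440667°; total 69.440667
  N ⇒ keep positive
  Longitude: 34.281′ = 0.571350°; total 62.571350
  W ⇒ negate
Point 3:
  Latitude: 0 + 49.299/60 = 0.821650
  N → positive
  Lon: 13.073′ = 0.217883°; total 54.217883
  hemisphere W, so the sign is −
Point 4:
  φ: 55.891′ = 0.931517°; total 26.931517
  S → negative
  Lon: 17.914′ = 0.298567°; total 12.298567
  W ⇒ negate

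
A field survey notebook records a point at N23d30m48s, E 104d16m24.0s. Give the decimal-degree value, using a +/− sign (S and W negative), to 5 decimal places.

23.51333, 104.27333

Lat: 30′ + 48″ = 30.80000′; 23 + 30.80000/60 = 23.513333
N → positive
Longitude: 16′ + 24″ = 16.40000′; 104 + 16.40000/60 = 104.273333
E ⇒ keep positive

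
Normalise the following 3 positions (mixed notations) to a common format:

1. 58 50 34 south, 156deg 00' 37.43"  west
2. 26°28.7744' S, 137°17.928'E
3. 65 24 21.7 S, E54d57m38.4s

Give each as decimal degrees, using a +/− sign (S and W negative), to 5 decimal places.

1. -58.84278, -156.01040
2. -26.47957, 137.29880
3. -65.40603, 54.96067

Point 1:
  Latitude: 58 + 50/60 + 34/3600 = 58.842778
  hemisphere S, so the sign is −
  λ: 156 + 0/60 + 37.43/3600 = 156.010397
  hemisphere W, so the sign is −
Point 2:
  φ: 26 + 28.7744/60 = 26.479573
  S → negative
  λ: 17.928′ = 0.298800°; total 137.298800
  E → positive
Point 3:
  φ: 65 + 24/60 + 21.7/3600 = 65.406028
  S → negative
  λ: 57′ + 38.4″ = 57.64000′; 54 + 57.64000/60 = 54.960667
  E → positive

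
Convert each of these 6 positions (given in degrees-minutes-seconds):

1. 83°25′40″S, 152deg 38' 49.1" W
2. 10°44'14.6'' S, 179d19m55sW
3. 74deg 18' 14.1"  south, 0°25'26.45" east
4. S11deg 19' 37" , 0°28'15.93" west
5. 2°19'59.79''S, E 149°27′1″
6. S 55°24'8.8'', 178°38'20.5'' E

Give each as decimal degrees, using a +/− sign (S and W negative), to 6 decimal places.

1. -83.427778, -152.646972
2. -10.737389, -179.331944
3. -74.303917, 0.424014
4. -11.326944, -0.471092
5. -2.333275, 149.450278
6. -55.402444, 178.639028

Point 1:
  Lat: 83 + 25/60 + 40/3600 = 83.4277778
  hemisphere S, so the sign is −
  Longitude: 152 + 38/60 + 49.1/3600 = 152.6469722
  W → negative
Point 2:
  φ: 10° + 44/60 + 14.6/3600 = 10 + 0.733333 + 0.004056 = 10.7373889
  S ⇒ negate
  Lon: 179° + 19/60 + 55/3600 = 179 + 0.316667 + 0.015278 = 179.3319444
  W → negative
Point 3:
  Latitude: 74° + 18/60 + 14.1/3600 = 74 + 0.300000 + 0.003917 = 74.3039167
  hemisphere S, so the sign is −
  Lon: 0 + 25/60 + 26.45/3600 = 0.4240139
  E → positive
Point 4:
  φ: 11 + 19/60 + 37/3600 = 11.3269444
  S ⇒ negate
  λ: 28′ + 15.93″ = 28.26550′; 0 + 28.26550/60 = 0.4710917
  hemisphere W, so the sign is −
Point 5:
  φ: 2 + 19/60 + 59.79/3600 = 2.3332750
  S → negative
  λ: 149 + 27/60 + 1/3600 = 149.4502778
  E → positive
Point 6:
  Latitude: 55 + 24/60 + 8.8/3600 = 55.4024444
  S → negative
  Longitude: 178 + 38/60 + 20.5/3600 = 178.6390278
  E → positive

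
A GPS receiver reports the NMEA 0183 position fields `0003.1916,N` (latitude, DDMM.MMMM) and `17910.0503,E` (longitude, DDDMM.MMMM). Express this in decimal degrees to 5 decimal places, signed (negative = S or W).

0.05319, 179.16751

Lat: split at 2 digits → 00° and 3.1916′; 0 + 3.1916/60 = 0.053193
N ⇒ keep positive
Lon: degrees = first 3 digits = 179, minutes = 10.0503; 179 + 10.0503/60 = 179.167505
E ⇒ keep positive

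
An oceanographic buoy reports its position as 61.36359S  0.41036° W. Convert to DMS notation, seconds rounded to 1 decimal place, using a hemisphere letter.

61°21′48.9″ S, 0°24′37.3″ W

Lat: 0.363590° → 21.81540′; 0.81540 × 60 = 48.924″
Longitude: 0.410360 × 60 = 24.62160′ → 24′, remainder × 60 = 37.296″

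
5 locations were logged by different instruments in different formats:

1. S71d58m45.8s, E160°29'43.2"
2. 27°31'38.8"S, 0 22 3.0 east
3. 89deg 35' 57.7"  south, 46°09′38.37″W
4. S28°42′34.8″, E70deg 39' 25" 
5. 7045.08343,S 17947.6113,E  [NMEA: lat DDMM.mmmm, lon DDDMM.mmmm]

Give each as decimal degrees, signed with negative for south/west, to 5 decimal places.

Point 1:
  Latitude: 71° + 58/60 + 45.8/3600 = 71 + 0.966667 + 0.012722 = 71.979389
  S ⇒ negate
  Longitude: 160 + 29/60 + 43.2/3600 = 160.495333
  E → positive
Point 2:
  φ: 31′ + 38.8″ = 31.64667′; 27 + 31.64667/60 = 27.527444
  S → negative
  λ: 22′ + 3″ = 22.05000′; 0 + 22.05000/60 = 0.367500
  E ⇒ keep positive
Point 3:
  Lat: 89° + 35/60 + 57.7/3600 = 89 + 0.583333 + 0.016028 = 89.599361
  S → negative
  Longitude: 46 + 9/60 + 38.37/3600 = 46.160658
  hemisphere W, so the sign is −
Point 4:
  Latitude: 42′ + 34.8″ = 42.58000′; 28 + 42.58000/60 = 28.709667
  S ⇒ negate
  Longitude: 70° + 39/60 + 25/3600 = 70 + 0.650000 + 0.006944 = 70.656944
  E → positive
Point 5:
  φ: split at 2 digits → 70° and 45.08343′; 70 + 45.08343/60 = 70.751391
  S → negative
  Longitude: split at 3 digits → 179° and 47.6113′; 179 + 47.6113/60 = 179.793522
  E → positive

1. -71.97939, 160.49533
2. -27.52744, 0.36750
3. -89.59936, -46.16066
4. -28.70967, 70.65694
5. -70.75139, 179.79352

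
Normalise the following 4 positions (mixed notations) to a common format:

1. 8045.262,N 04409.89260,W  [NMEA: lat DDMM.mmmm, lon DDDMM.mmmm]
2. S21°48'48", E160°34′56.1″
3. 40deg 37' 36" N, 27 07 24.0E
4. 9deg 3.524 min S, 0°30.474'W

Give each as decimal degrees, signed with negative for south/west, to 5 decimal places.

Point 1:
  Lat: split at 2 digits → 80° and 45.262′; 80 + 45.262/60 = 80.754367
  N → positive
  λ: split at 3 digits → 044° and 9.8926′; 44 + 9.8926/60 = 44.164877
  hemisphere W, so the sign is −
Point 2:
  φ: 21° + 48/60 + 48/3600 = 21 + 0.800000 + 0.013333 = 21.813333
  S ⇒ negate
  Lon: 160 + 34/60 + 56.1/3600 = 160.582250
  E ⇒ keep positive
Point 3:
  Lat: 40 + 37/60 + 36/3600 = 40.626667
  N ⇒ keep positive
  Longitude: 27° + 7/60 + 24/3600 = 27 + 0.116667 + 0.006667 = 27.123333
  E ⇒ keep positive
Point 4:
  Lat: 3.524′ = 0.058733°; total 9.058733
  S → negative
  Longitude: 0 + 30.474/60 = 0.507900
  W → negative

1. 80.75437, -44.16488
2. -21.81333, 160.58225
3. 40.62667, 27.12333
4. -9.05873, -0.50790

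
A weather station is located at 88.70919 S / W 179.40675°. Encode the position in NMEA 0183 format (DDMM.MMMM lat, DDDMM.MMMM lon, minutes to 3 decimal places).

8842.551,S / 17924.405,W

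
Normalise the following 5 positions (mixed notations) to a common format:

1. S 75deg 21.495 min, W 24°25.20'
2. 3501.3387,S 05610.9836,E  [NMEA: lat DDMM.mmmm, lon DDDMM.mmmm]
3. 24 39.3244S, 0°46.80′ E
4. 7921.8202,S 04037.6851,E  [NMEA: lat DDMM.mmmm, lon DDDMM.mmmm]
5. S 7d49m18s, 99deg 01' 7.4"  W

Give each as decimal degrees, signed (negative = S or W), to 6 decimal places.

1. -75.358250, -24.420000
2. -35.022312, 56.183060
3. -24.655407, 0.780000
4. -79.363670, 40.628085
5. -7.821667, -99.018722

Point 1:
  Lat: 75 + 21.495/60 = 75.3582500
  hemisphere S, so the sign is −
  Lon: 25.2′ = 0.420000°; total 24.4200000
  hemisphere W, so the sign is −
Point 2:
  φ: split at 2 digits → 35° and 1.3387′; 35 + 1.3387/60 = 35.0223117
  S ⇒ negate
  λ: degrees = first 3 digits = 56, minutes = 10.9836; 56 + 10.9836/60 = 56.1830600
  E → positive
Point 3:
  Latitude: 39.3244′ = 0.655407°; total 24.6554067
  S ⇒ negate
  λ: 46.8′ = 0.780000°; total 0.7800000
  E → positive
Point 4:
  Latitude: split at 2 digits → 79° and 21.8202′; 79 + 21.8202/60 = 79.3636700
  hemisphere S, so the sign is −
  Lon: degrees = first 3 digits = 40, minutes = 37.6851; 40 + 37.6851/60 = 40.6280850
  E ⇒ keep positive
Point 5:
  Lat: 7° + 49/60 + 18/3600 = 7 + 0.816667 + 0.005000 = 7.8216667
  hemisphere S, so the sign is −
  Longitude: 99° + 1/60 + 7.4/3600 = 99 + 0.016667 + 0.002056 = 99.0187222
  W → negative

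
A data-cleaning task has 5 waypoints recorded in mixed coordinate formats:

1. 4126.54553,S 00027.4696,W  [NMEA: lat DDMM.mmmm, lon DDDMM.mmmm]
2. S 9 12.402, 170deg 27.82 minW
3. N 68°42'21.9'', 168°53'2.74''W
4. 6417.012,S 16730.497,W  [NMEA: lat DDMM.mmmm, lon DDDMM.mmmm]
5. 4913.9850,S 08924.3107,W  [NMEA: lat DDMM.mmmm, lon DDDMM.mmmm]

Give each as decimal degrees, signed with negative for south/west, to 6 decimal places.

Point 1:
  Latitude: degrees = first 2 digits = 41, minutes = 26.54553; 41 + 26.54553/60 = 41.4424255
  hemisphere S, so the sign is −
  Longitude: split at 3 digits → 000° and 27.4696′; 0 + 27.4696/60 = 0.4578267
  hemisphere W, so the sign is −
Point 2:
  φ: 9 + 12.402/60 = 9.2067000
  S → negative
  Lon: 27.82′ = 0.463667°; total 170.4636667
  hemisphere W, so the sign is −
Point 3:
  Latitude: 42′ + 21.9″ = 42.36500′; 68 + 42.36500/60 = 68.7060833
  N ⇒ keep positive
  Lon: 168 + 53/60 + 2.74/3600 = 168.8840944
  hemisphere W, so the sign is −
Point 4:
  φ: degrees = first 2 digits = 64, minutes = 17.012; 64 + 17.012/60 = 64.2835333
  S → negative
  Lon: degrees = first 3 digits = 167, minutes = 30.497; 167 + 30.497/60 = 167.5082833
  hemisphere W, so the sign is −
Point 5:
  Lat: degrees = first 2 digits = 49, minutes = 13.985; 49 + 13.985/60 = 49.2330833
  S → negative
  λ: degrees = first 3 digits = 89, minutes = 24.3107; 89 + 24.3107/60 = 89.4051783
  W → negative

1. -41.442426, -0.457827
2. -9.206700, -170.463667
3. 68.706083, -168.884094
4. -64.283533, -167.508283
5. -49.233083, -89.405178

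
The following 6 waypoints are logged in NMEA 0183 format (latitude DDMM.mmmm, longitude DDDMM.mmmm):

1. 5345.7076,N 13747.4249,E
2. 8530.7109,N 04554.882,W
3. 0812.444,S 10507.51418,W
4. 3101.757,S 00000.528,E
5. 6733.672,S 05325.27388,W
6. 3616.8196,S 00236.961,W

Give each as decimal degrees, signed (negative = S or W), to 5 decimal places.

Point 1:
  φ: degrees = first 2 digits = 53, minutes = 45.7076; 53 + 45.7076/60 = 53.761793
  N → positive
  Longitude: split at 3 digits → 137° and 47.4249′; 137 + 47.4249/60 = 137.790415
  E ⇒ keep positive
Point 2:
  Lat: degrees = first 2 digits = 85, minutes = 30.7109; 85 + 30.7109/60 = 85.511848
  N → positive
  Lon: split at 3 digits → 045° and 54.882′; 45 + 54.882/60 = 45.914700
  hemisphere W, so the sign is −
Point 3:
  Latitude: split at 2 digits → 08° and 12.444′; 8 + 12.444/60 = 8.207400
  hemisphere S, so the sign is −
  λ: degrees = first 3 digits = 105, minutes = 7.51418; 105 + 7.51418/60 = 105.125236
  W → negative
Point 4:
  Lat: degrees = first 2 digits = 31, minutes = 1.757; 31 + 1.757/60 = 31.029283
  S ⇒ negate
  Longitude: split at 3 digits → 000° and 0.528′; 0 + 0.528/60 = 0.008800
  E ⇒ keep positive
Point 5:
  φ: split at 2 digits → 67° and 33.672′; 67 + 33.672/60 = 67.561200
  S → negative
  Lon: split at 3 digits → 053° and 25.27388′; 53 + 25.27388/60 = 53.421231
  hemisphere W, so the sign is −
Point 6:
  φ: degrees = first 2 digits = 36, minutes = 16.8196; 36 + 16.8196/60 = 36.280327
  S ⇒ negate
  Longitude: degrees = first 3 digits = 2, minutes = 36.961; 2 + 36.961/60 = 2.616017
  W ⇒ negate

1. 53.76179, 137.79042
2. 85.51185, -45.91470
3. -8.20740, -105.12524
4. -31.02928, 0.00880
5. -67.56120, -53.42123
6. -36.28033, -2.61602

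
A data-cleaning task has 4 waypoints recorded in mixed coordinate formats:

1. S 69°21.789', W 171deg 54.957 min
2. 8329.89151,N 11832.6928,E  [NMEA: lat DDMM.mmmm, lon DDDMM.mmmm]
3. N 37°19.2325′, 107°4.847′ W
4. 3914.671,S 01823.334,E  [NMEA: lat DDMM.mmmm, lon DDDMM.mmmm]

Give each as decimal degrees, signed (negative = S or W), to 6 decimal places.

1. -69.363150, -171.915950
2. 83.498192, 118.544880
3. 37.320542, -107.080783
4. -39.244517, 18.388900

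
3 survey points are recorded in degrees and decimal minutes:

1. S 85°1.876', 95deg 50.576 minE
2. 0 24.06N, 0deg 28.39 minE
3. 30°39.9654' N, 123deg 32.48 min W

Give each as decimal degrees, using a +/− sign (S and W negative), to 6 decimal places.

1. -85.031267, 95.842933
2. 0.401000, 0.473167
3. 30.666090, -123.541333

Point 1:
  Latitude: 85 + 1.876/60 = 85.0312667
  S → negative
  λ: 95 + 50.576/60 = 95.8429333
  E ⇒ keep positive
Point 2:
  Latitude: 0 + 24.06/60 = 0.4010000
  N ⇒ keep positive
  λ: 0 + 28.39/60 = 0.4731667
  E ⇒ keep positive
Point 3:
  Lat: 39.9654′ = 0.666090°; total 30.6660900
  N ⇒ keep positive
  λ: 32.48′ = 0.541333°; total 123.5413333
  W → negative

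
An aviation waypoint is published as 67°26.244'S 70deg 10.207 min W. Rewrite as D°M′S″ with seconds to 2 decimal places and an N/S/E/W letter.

67°26′14.64″ S, 70°10′12.42″ W

Lat: fractional minutes 0.24400 × 60 = 14.6400″
Longitude: fractional minutes 0.20700 × 60 = 12.4200″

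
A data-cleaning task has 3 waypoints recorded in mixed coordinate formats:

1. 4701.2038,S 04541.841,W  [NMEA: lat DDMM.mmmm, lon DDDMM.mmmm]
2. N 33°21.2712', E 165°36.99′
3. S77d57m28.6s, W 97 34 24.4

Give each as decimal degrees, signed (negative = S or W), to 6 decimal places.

1. -47.020063, -45.697350
2. 33.354520, 165.616500
3. -77.957944, -97.573444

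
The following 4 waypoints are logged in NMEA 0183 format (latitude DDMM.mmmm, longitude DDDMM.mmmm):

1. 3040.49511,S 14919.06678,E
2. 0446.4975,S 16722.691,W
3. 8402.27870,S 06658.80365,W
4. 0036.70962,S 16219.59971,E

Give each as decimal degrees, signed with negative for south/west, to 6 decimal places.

1. -30.674919, 149.317780
2. -4.774958, -167.378183
3. -84.037978, -66.980061
4. -0.611827, 162.326662

Point 1:
  Lat: degrees = first 2 digits = 30, minutes = 40.49511; 30 + 40.49511/60 = 30.6749185
  hemisphere S, so the sign is −
  Longitude: split at 3 digits → 149° and 19.06678′; 149 + 19.06678/60 = 149.3177797
  E ⇒ keep positive
Point 2:
  φ: degrees = first 2 digits = 4, minutes = 46.4975; 4 + 46.4975/60 = 4.7749583
  hemisphere S, so the sign is −
  λ: degrees = first 3 digits = 167, minutes = 22.691; 167 + 22.691/60 = 167.3781833
  W ⇒ negate
Point 3:
  φ: degrees = first 2 digits = 84, minutes = 2.2787; 84 + 2.2787/60 = 84.0379783
  S ⇒ negate
  λ: degrees = first 3 digits = 66, minutes = 58.80365; 66 + 58.80365/60 = 66.9800608
  W ⇒ negate
Point 4:
  φ: split at 2 digits → 00° and 36.70962′; 0 + 36.70962/60 = 0.6118270
  hemisphere S, so the sign is −
  Longitude: split at 3 digits → 162° and 19.59971′; 162 + 19.59971/60 = 162.3266618
  E ⇒ keep positive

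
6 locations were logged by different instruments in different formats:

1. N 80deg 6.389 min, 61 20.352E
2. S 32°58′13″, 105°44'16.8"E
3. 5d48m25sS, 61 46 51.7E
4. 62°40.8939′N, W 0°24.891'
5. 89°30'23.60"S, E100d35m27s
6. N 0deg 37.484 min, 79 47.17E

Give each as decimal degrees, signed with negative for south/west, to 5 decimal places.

Point 1:
  Lat: 6.389′ = 0.106483°; total 80.106483
  N ⇒ keep positive
  Longitude: 61 + 20.352/60 = 61.339200
  E → positive
Point 2:
  Lat: 32 + 58/60 + 13/3600 = 32.970278
  hemisphere S, so the sign is −
  Lon: 105° + 44/60 + 16.8/3600 = 105 + 0.733333 + 0.004667 = 105.738000
  E → positive
Point 3:
  Latitude: 48′ + 25″ = 48.41667′; 5 + 48.41667/60 = 5.806944
  S ⇒ negate
  λ: 61 + 46/60 + 51.7/3600 = 61.781028
  E ⇒ keep positive
Point 4:
  Lat: 40.8939′ = 0.681565°; total 62.681565
  N ⇒ keep positive
  Lon: 24.891′ = 0.414850°; total 0.414850
  hemisphere W, so the sign is −
Point 5:
  Lat: 89° + 30/60 + 23.6/3600 = 89 + 0.500000 + 0.006556 = 89.506556
  hemisphere S, so the sign is −
  λ: 100 + 35/60 + 27/3600 = 100.590833
  E ⇒ keep positive
Point 6:
  φ: 37.484′ = 0.624733°; total 0.624733
  N ⇒ keep positive
  λ: 47.17′ = 0.786167°; total 79.786167
  E → positive

1. 80.10648, 61.33920
2. -32.97028, 105.73800
3. -5.80694, 61.78103
4. 62.68157, -0.41485
5. -89.50656, 100.59083
6. 0.62473, 79.78617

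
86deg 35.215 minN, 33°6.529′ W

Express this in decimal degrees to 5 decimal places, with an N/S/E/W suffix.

86.58692° N, 33.10882° W

φ: 86 + 35.215/60 = 86.586917
λ: 33 + 6.529/60 = 33.108817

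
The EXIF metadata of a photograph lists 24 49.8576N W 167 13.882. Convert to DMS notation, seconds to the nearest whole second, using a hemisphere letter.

Lat: 49.85760′ → 49′ and 0.85760 × 60 = 51.46″
Longitude: fractional minutes 0.88200 × 60 = 52.92″

24°49′51″ N, 167°13′53″ W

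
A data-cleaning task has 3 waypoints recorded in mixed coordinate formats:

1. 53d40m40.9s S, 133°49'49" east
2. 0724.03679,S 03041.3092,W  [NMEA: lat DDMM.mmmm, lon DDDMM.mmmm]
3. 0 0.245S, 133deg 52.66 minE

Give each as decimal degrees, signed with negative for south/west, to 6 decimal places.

Point 1:
  Latitude: 53° + 40/60 + 40.9/3600 = 53 + 0.666667 + 0.011361 = 53.6780278
  hemisphere S, so the sign is −
  Lon: 49′ + 49″ = 49.81667′; 133 + 49.81667/60 = 133.8302778
  E ⇒ keep positive
Point 2:
  Lat: split at 2 digits → 07° and 24.03679′; 7 + 24.03679/60 = 7.4006132
  S → negative
  Longitude: split at 3 digits → 030° and 41.3092′; 30 + 41.3092/60 = 30.6884867
  W ⇒ negate
Point 3:
  φ: 0 + 0.245/60 = 0.0040833
  S → negative
  λ: 133 + 52.66/60 = 133.8776667
  E ⇒ keep positive

1. -53.678028, 133.830278
2. -7.400613, -30.688487
3. -0.004083, 133.877667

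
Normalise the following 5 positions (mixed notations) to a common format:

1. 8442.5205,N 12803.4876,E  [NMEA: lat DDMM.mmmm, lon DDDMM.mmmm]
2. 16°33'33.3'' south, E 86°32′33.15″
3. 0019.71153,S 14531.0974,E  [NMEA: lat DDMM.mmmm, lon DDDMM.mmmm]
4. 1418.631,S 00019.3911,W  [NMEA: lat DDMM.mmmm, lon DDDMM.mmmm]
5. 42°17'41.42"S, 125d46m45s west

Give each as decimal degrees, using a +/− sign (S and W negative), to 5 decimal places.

Point 1:
  Latitude: split at 2 digits → 84° and 42.5205′; 84 + 42.5205/60 = 84.708675
  N → positive
  Lon: split at 3 digits → 128° and 3.4876′; 128 + 3.4876/60 = 128.058127
  E ⇒ keep positive
Point 2:
  Lat: 16 + 33/60 + 33.3/3600 = 16.559250
  hemisphere S, so the sign is −
  λ: 86 + 32/60 + 33.15/3600 = 86.542542
  E → positive
Point 3:
  Lat: degrees = first 2 digits = 0, minutes = 19.71153; 0 + 19.71153/60 = 0.328526
  hemisphere S, so the sign is −
  Longitude: split at 3 digits → 145° and 31.0974′; 145 + 31.0974/60 = 145.518290
  E ⇒ keep positive
Point 4:
  Latitude: degrees = first 2 digits = 14, minutes = 18.631; 14 + 18.631/60 = 14.310517
  S ⇒ negate
  Lon: split at 3 digits → 000° and 19.3911′; 0 + 19.3911/60 = 0.323185
  W → negative
Point 5:
  φ: 42 + 17/60 + 41.42/3600 = 42.294839
  hemisphere S, so the sign is −
  Longitude: 46′ + 45″ = 46.75000′; 125 + 46.75000/60 = 125.779167
  hemisphere W, so the sign is −

1. 84.70868, 128.05813
2. -16.55925, 86.54254
3. -0.32853, 145.51829
4. -14.31052, -0.32319
5. -42.29484, -125.77917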